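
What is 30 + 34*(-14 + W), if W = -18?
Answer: -1058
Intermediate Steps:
30 + 34*(-14 + W) = 30 + 34*(-14 - 18) = 30 + 34*(-32) = 30 - 1088 = -1058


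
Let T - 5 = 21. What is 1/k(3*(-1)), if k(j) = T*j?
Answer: -1/78 ≈ -0.012821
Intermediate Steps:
T = 26 (T = 5 + 21 = 26)
k(j) = 26*j
1/k(3*(-1)) = 1/(26*(3*(-1))) = 1/(26*(-3)) = 1/(-78) = -1/78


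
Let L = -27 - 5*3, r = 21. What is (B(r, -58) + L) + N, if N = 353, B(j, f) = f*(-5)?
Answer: 601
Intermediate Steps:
B(j, f) = -5*f
L = -42 (L = -27 - 15 = -42)
(B(r, -58) + L) + N = (-5*(-58) - 42) + 353 = (290 - 42) + 353 = 248 + 353 = 601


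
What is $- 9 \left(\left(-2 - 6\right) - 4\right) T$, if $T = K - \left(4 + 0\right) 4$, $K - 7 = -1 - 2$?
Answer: $-1296$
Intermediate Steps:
$K = 4$ ($K = 7 - 3 = 4$)
$T = -12$ ($T = 4 - \left(4 + 0\right) 4 = 4 - 4 \cdot 4 = 4 - 16 = -12$)
$- 9 \left(\left(-2 - 6\right) - 4\right) T = - 9 \left(\left(-2 - 6\right) - 4\right) \left(-12\right) = - 9 \left(-8 - 4\right) \left(-12\right) = \left(-9\right) \left(-12\right) \left(-12\right) = 108 \left(-12\right) = -1296$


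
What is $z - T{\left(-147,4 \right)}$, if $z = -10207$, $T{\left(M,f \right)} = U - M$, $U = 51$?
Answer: $-10405$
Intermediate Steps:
$T{\left(M,f \right)} = 51 - M$
$z - T{\left(-147,4 \right)} = -10207 - \left(51 - -147\right) = -10207 - \left(51 + 147\right) = -10207 - 198 = -10405$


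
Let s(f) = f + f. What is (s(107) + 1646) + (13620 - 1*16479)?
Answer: -999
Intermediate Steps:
s(f) = 2*f
(s(107) + 1646) + (13620 - 1*16479) = (2*107 + 1646) + (13620 - 1*16479) = (214 + 1646) + (13620 - 16479) = 1860 - 2859 = -999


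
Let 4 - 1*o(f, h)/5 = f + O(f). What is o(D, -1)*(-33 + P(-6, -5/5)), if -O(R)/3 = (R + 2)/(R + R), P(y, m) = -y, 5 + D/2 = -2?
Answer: -18225/7 ≈ -2603.6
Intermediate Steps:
D = -14 (D = -10 + 2*(-2) = -10 - 4 = -14)
O(R) = -3*(2 + R)/(2*R) (O(R) = -3*(R + 2)/(R + R) = -3*(2 + R)/(2*R))
o(f, h) = 55/2 - 5*f + 15/f (o(f, h) = 20 - 5*(f + (-3/2 - 3/f)) = 20 - 5*(-3/2 + f - 3/f) = 20 + (15/2 - 5*f + 15/f) = 55/2 - 5*f + 15/f)
o(D, -1)*(-33 + P(-6, -5/5)) = (55/2 - 5*(-14) + 15/(-14))*(-33 - 1*(-6)) = (55/2 + 70 + 15*(-1/14))*(-33 + 6) = (55/2 + 70 - 15/14)*(-27) = (675/7)*(-27) = -18225/7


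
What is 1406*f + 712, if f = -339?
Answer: -475922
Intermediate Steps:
1406*f + 712 = 1406*(-339) + 712 = -476634 + 712 = -475922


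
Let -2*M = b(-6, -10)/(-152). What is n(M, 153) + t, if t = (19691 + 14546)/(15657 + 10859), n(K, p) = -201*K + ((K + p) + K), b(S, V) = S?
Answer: 22774649/143944 ≈ 158.22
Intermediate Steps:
M = -3/152 (M = -(-3)/(-152) = -(-3)*(-1)/152 = -½*3/76 = -3/152 ≈ -0.019737)
n(K, p) = p - 199*K (n(K, p) = -201*K + (p + 2*K) = p - 199*K)
t = 4891/3788 (t = 34237/26516 = 34237*(1/26516) = 4891/3788 ≈ 1.2912)
n(M, 153) + t = (153 - 199*(-3/152)) + 4891/3788 = (153 + 597/152) + 4891/3788 = 23853/152 + 4891/3788 = 22774649/143944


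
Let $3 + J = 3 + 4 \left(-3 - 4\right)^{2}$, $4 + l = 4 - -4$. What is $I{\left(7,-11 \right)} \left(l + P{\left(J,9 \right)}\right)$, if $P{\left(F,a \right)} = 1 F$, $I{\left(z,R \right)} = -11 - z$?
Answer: $-3600$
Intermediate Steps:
$l = 4$ ($l = -4 + \left(4 - -4\right) = -4 + \left(4 + 4\right) = -4 + 8 = 4$)
$J = 196$ ($J = -3 + \left(3 + 4 \left(-3 - 4\right)^{2}\right) = -3 + \left(3 + 4 \left(-7\right)^{2}\right) = -3 + \left(3 + 4 \cdot 49\right) = -3 + \left(3 + 196\right) = -3 + 199 = 196$)
$P{\left(F,a \right)} = F$
$I{\left(7,-11 \right)} \left(l + P{\left(J,9 \right)}\right) = \left(-11 - 7\right) \left(4 + 196\right) = \left(-11 - 7\right) 200 = \left(-18\right) 200 = -3600$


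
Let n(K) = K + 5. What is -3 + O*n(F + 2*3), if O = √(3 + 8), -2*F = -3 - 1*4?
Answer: -3 + 29*√11/2 ≈ 45.091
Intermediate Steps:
F = 7/2 (F = -(-3 - 1*4)/2 = -(-3 - 4)/2 = -½*(-7) = 7/2 ≈ 3.5000)
n(K) = 5 + K
O = √11 ≈ 3.3166
-3 + O*n(F + 2*3) = -3 + √11*(5 + (7/2 + 2*3)) = -3 + √11*(5 + (7/2 + 6)) = -3 + √11*(5 + 19/2) = -3 + √11*(29/2) = -3 + 29*√11/2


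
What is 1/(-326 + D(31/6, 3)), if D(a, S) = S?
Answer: -1/323 ≈ -0.0030960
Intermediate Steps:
1/(-326 + D(31/6, 3)) = 1/(-326 + 3) = 1/(-323) = -1/323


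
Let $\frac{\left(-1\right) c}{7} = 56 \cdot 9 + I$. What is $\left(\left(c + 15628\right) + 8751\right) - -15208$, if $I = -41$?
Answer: $36346$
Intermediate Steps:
$c = -3241$ ($c = - 7 \left(56 \cdot 9 - 41\right) = - 7 \left(504 - 41\right) = \left(-7\right) 463 = -3241$)
$\left(\left(c + 15628\right) + 8751\right) - -15208 = \left(\left(-3241 + 15628\right) + 8751\right) - -15208 = \left(12387 + 8751\right) + 15208 = 21138 + 15208 = 36346$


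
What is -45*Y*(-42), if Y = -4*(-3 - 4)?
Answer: 52920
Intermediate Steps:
Y = 28 (Y = -4*(-7) = 28)
-45*Y*(-42) = -45*28*(-42) = -1260*(-42) = 52920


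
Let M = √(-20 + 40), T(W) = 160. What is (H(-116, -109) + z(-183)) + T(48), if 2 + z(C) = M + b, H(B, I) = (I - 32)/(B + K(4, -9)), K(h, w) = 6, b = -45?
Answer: 12571/110 + 2*√5 ≈ 118.75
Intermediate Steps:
M = 2*√5 (M = √20 = 2*√5 ≈ 4.4721)
H(B, I) = (-32 + I)/(6 + B) (H(B, I) = (I - 32)/(B + 6) = (-32 + I)/(6 + B))
z(C) = -47 + 2*√5 (z(C) = -2 + (2*√5 - 45) = -2 + (-45 + 2*√5) = -47 + 2*√5)
(H(-116, -109) + z(-183)) + T(48) = ((-32 - 109)/(6 - 116) + (-47 + 2*√5)) + 160 = (-141/(-110) + (-47 + 2*√5)) + 160 = (-1/110*(-141) + (-47 + 2*√5)) + 160 = (141/110 + (-47 + 2*√5)) + 160 = (-5029/110 + 2*√5) + 160 = 12571/110 + 2*√5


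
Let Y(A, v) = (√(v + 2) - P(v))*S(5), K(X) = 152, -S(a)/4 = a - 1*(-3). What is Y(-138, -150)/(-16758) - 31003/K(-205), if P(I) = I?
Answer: -4551041/22344 + 32*I*√37/8379 ≈ -203.68 + 0.02323*I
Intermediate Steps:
S(a) = -12 - 4*a (S(a) = -4*(a - 1*(-3)) = -4*(a + 3) = -4*(3 + a) = -12 - 4*a)
Y(A, v) = -32*√(2 + v) + 32*v (Y(A, v) = (√(v + 2) - v)*(-12 - 4*5) = (√(2 + v) - v)*(-12 - 20) = (√(2 + v) - v)*(-32) = -32*√(2 + v) + 32*v)
Y(-138, -150)/(-16758) - 31003/K(-205) = (-32*√(2 - 150) + 32*(-150))/(-16758) - 31003/152 = (-64*I*√37 - 4800)*(-1/16758) - 31003*1/152 = (-64*I*√37 - 4800)*(-1/16758) - 31003/152 = (-4800 - 64*I*√37)*(-1/16758) - 31003/152 = (800/2793 + 32*I*√37/8379) - 31003/152 = -4551041/22344 + 32*I*√37/8379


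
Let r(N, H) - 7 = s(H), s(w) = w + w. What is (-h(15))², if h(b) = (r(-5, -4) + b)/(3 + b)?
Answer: 49/81 ≈ 0.60494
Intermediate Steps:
s(w) = 2*w
r(N, H) = 7 + 2*H
h(b) = (-1 + b)/(3 + b) (h(b) = ((7 + 2*(-4)) + b)/(3 + b) = ((7 - 8) + b)/(3 + b) = (-1 + b)/(3 + b))
(-h(15))² = (-(-1 + 15)/(3 + 15))² = (-14/18)² = (-1*7/9)² = (-7/9)² = 49/81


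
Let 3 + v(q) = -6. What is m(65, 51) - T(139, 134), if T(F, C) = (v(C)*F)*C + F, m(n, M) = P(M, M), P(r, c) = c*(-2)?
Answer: 167393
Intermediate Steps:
v(q) = -9 (v(q) = -3 - 6 = -9)
P(r, c) = -2*c
m(n, M) = -2*M
T(F, C) = F - 9*C*F (T(F, C) = (-9*F)*C + F = -9*C*F + F = F - 9*C*F)
m(65, 51) - T(139, 134) = -2*51 - 139*(1 - 9*134) = -102 - 139*(1 - 1206) = -102 - 139*(-1205) = -102 - 1*(-167495) = -102 + 167495 = 167393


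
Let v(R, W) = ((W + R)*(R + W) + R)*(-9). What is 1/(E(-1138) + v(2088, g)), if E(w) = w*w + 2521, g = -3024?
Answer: -1/6606091 ≈ -1.5138e-7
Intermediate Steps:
E(w) = 2521 + w² (E(w) = w² + 2521 = 2521 + w²)
v(R, W) = -9*R - 9*(R + W)² (v(R, W) = ((R + W)*(R + W) + R)*(-9) = ((R + W)² + R)*(-9) = (R + (R + W)²)*(-9) = -9*R - 9*(R + W)²)
1/(E(-1138) + v(2088, g)) = 1/((2521 + (-1138)²) + (-9*2088 - 9*(2088 - 3024)²)) = 1/((2521 + 1295044) + (-18792 - 9*(-936)²)) = 1/(1297565 + (-18792 - 9*876096)) = 1/(1297565 + (-18792 - 7884864)) = 1/(1297565 - 7903656) = 1/(-6606091) = -1/6606091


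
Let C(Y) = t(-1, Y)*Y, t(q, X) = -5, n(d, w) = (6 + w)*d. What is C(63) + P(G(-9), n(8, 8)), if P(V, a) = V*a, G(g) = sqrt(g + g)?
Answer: -315 + 336*I*sqrt(2) ≈ -315.0 + 475.18*I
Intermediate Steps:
n(d, w) = d*(6 + w)
C(Y) = -5*Y
G(g) = sqrt(2)*sqrt(g) (G(g) = sqrt(2*g) = sqrt(2)*sqrt(g))
C(63) + P(G(-9), n(8, 8)) = -5*63 + (sqrt(2)*sqrt(-9))*(8*(6 + 8)) = -315 + (sqrt(2)*(3*I))*(8*14) = -315 + (3*I*sqrt(2))*112 = -315 + 336*I*sqrt(2)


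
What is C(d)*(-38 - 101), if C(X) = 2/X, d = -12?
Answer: 139/6 ≈ 23.167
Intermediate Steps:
C(d)*(-38 - 101) = (2/(-12))*(-38 - 101) = (2*(-1/12))*(-139) = -1/6*(-139) = 139/6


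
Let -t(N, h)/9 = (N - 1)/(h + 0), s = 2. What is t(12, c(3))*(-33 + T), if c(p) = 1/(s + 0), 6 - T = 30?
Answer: 11286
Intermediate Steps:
T = -24 (T = 6 - 1*30 = 6 - 30 = -24)
c(p) = 1/2 (c(p) = 1/(2 + 0) = 1/2)
t(N, h) = -9*(-1 + N)/h (t(N, h) = -9*(N - 1)/(h + 0) = -9*(-1 + N)/h)
t(12, c(3))*(-33 + T) = (9*(1 - 1*12)/(1/2))*(-33 - 24) = (9*2*(1 - 12))*(-57) = (9*2*(-11))*(-57) = -198*(-57) = 11286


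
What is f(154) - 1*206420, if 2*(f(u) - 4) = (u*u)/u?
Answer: -206339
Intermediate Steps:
f(u) = 4 + u/2 (f(u) = 4 + ((u*u)/u)/2 = 4 + (u²/u)/2 = 4 + u/2)
f(154) - 1*206420 = (4 + (½)*154) - 1*206420 = (4 + 77) - 206420 = 81 - 206420 = -206339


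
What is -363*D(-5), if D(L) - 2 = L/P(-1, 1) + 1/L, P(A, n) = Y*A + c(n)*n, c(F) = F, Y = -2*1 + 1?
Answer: 2541/10 ≈ 254.10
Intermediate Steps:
Y = -1 (Y = -2 + 1 = -1)
P(A, n) = n**2 - A (P(A, n) = -A + n*n = -A + n**2 = n**2 - A)
D(L) = 2 + 1/L + L/2 (D(L) = 2 + (L/(1**2 - 1*(-1)) + 1/L) = 2 + (L/(1 + 1) + 1/L) = 2 + (L/2 + 1/L) = 2 + (1/L + L/2) = 2 + 1/L + L/2)
-363*D(-5) = -363*(2 + 1/(-5) + (1/2)*(-5)) = -363*(2 - 1/5 - 5/2) = -363*(-7/10) = 2541/10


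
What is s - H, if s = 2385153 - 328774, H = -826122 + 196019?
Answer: 2686482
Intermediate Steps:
H = -630103
s = 2056379
s - H = 2056379 - 1*(-630103) = 2056379 + 630103 = 2686482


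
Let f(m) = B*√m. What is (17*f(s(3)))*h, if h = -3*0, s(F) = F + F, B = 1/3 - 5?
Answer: 0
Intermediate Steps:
B = -14/3 (B = ⅓ - 5 = -14/3 ≈ -4.6667)
s(F) = 2*F
h = 0
f(m) = -14*√m/3
(17*f(s(3)))*h = (17*(-14*√6/3))*0 = -238*√6/3*0 = 0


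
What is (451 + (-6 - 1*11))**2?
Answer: 188356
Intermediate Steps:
(451 + (-6 - 1*11))**2 = (451 + (-6 - 11))**2 = (451 - 17)**2 = 434**2 = 188356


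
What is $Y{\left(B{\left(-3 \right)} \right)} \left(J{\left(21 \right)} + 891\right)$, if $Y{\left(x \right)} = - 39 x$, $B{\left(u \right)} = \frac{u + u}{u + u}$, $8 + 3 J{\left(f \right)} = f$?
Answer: $-34918$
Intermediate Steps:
$J{\left(f \right)} = - \frac{8}{3} + \frac{f}{3}$
$B{\left(u \right)} = 1$ ($B{\left(u \right)} = \frac{2 u}{2 u} = 2 u \frac{1}{2 u} = 1$)
$Y{\left(B{\left(-3 \right)} \right)} \left(J{\left(21 \right)} + 891\right) = \left(-39\right) 1 \left(\left(- \frac{8}{3} + \frac{1}{3} \cdot 21\right) + 891\right) = - 39 \left(\left(- \frac{8}{3} + 7\right) + 891\right) = - 39 \left(\frac{13}{3} + 891\right) = \left(-39\right) \frac{2686}{3} = -34918$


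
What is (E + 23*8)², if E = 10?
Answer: 37636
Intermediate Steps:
(E + 23*8)² = (10 + 23*8)² = (10 + 184)² = 194² = 37636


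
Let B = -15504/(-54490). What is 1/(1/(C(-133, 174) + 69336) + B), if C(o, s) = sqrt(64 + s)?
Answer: 1015406958628105320/288927646869432937 + 742290025*sqrt(238)/288927646869432937 ≈ 3.5144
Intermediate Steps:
B = 7752/27245 (B = -15504*(-1/54490) = 7752/27245 ≈ 0.28453)
1/(1/(C(-133, 174) + 69336) + B) = 1/(1/(sqrt(64 + 174) + 69336) + 7752/27245) = 1/(1/(sqrt(238) + 69336) + 7752/27245) = 1/(1/(69336 + sqrt(238)) + 7752/27245) = 1/(7752/27245 + 1/(69336 + sqrt(238)))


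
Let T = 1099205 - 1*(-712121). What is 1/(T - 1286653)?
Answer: 1/524673 ≈ 1.9059e-6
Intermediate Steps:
T = 1811326 (T = 1099205 + 712121 = 1811326)
1/(T - 1286653) = 1/(1811326 - 1286653) = 1/524673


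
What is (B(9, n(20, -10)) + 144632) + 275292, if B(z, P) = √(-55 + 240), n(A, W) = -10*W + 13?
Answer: 419924 + √185 ≈ 4.1994e+5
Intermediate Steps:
n(A, W) = 13 - 10*W
B(z, P) = √185
(B(9, n(20, -10)) + 144632) + 275292 = (√185 + 144632) + 275292 = (144632 + √185) + 275292 = 419924 + √185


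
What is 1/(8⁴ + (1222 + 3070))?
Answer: 1/8388 ≈ 0.00011922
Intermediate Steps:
1/(8⁴ + (1222 + 3070)) = 1/(4096 + 4292) = 1/8388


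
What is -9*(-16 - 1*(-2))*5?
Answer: 630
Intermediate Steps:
-9*(-16 - 1*(-2))*5 = -9*(-16 + 2)*5 = -9*(-14)*5 = 126*5 = 630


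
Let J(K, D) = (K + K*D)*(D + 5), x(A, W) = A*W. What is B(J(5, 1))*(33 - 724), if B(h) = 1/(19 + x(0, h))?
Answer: -691/19 ≈ -36.368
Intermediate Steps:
J(K, D) = (5 + D)*(K + D*K) (J(K, D) = (K + D*K)*(5 + D) = (5 + D)*(K + D*K))
B(h) = 1/19 (B(h) = 1/(19 + 0*h) = 1/(19 + 0) = 1/19)
B(J(5, 1))*(33 - 724) = (33 - 724)/19 = (1/19)*(-691) = -691/19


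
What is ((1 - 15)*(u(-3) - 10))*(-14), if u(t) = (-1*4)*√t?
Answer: -1960 - 784*I*√3 ≈ -1960.0 - 1357.9*I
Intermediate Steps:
u(t) = -4*√t
((1 - 15)*(u(-3) - 10))*(-14) = ((1 - 15)*(-4*I*√3 - 10))*(-14) = -14*(-4*I*√3 - 10)*(-14) = -14*(-10 - 4*I*√3)*(-14) = (140 + 56*I*√3)*(-14) = -1960 - 784*I*√3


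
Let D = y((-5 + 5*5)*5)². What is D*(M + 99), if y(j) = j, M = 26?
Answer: 1250000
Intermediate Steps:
D = 10000 (D = ((-5 + 5*5)*5)² = ((-5 + 25)*5)² = (20*5)² = 100² = 10000)
D*(M + 99) = 10000*(26 + 99) = 10000*125 = 1250000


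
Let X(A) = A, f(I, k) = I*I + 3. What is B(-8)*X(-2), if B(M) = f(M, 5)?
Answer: -134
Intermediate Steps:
f(I, k) = 3 + I² (f(I, k) = I² + 3 = 3 + I²)
B(M) = 3 + M²
B(-8)*X(-2) = (3 + (-8)²)*(-2) = (3 + 64)*(-2) = 67*(-2) = -134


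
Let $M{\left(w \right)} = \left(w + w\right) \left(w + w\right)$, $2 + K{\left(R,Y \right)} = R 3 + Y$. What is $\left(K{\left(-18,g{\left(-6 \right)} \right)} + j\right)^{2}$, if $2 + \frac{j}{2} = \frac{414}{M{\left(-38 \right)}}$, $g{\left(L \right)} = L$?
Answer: $\frac{9043439409}{2085136} \approx 4337.1$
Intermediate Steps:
$K{\left(R,Y \right)} = -2 + Y + 3 R$ ($K{\left(R,Y \right)} = -2 + \left(R 3 + Y\right) = -2 + \left(3 R + Y\right) = -2 + \left(Y + 3 R\right) = -2 + Y + 3 R$)
$M{\left(w \right)} = 4 w^{2}$ ($M{\left(w \right)} = 2 w 2 w = 4 w^{2}$)
$j = - \frac{5569}{1444}$ ($j = -4 + 2 \frac{414}{4 \left(-38\right)^{2}} = -4 + 2 \frac{414}{4 \cdot 1444} = -4 + 2 \cdot \frac{414}{5776} = -4 + 2 \cdot 414 \cdot \frac{1}{5776} = -4 + 2 \cdot \frac{207}{2888} = -4 + \frac{207}{1444} = - \frac{5569}{1444} \approx -3.8566$)
$\left(K{\left(-18,g{\left(-6 \right)} \right)} + j\right)^{2} = \left(\left(-2 - 6 + 3 \left(-18\right)\right) - \frac{5569}{1444}\right)^{2} = \left(\left(-2 - 6 - 54\right) - \frac{5569}{1444}\right)^{2} = \left(-62 - \frac{5569}{1444}\right)^{2} = \left(- \frac{95097}{1444}\right)^{2} = \frac{9043439409}{2085136}$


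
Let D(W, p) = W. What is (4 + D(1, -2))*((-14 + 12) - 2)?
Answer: -20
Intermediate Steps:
(4 + D(1, -2))*((-14 + 12) - 2) = (4 + 1)*((-14 + 12) - 2) = 5*(-2 - 2) = 5*(-4) = -20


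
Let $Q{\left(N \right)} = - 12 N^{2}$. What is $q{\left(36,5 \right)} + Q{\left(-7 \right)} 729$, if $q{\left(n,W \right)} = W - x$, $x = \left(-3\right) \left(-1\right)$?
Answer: $-428650$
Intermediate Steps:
$x = 3$
$q{\left(n,W \right)} = -3 + W$ ($q{\left(n,W \right)} = W - 3 = -3 + W$)
$q{\left(36,5 \right)} + Q{\left(-7 \right)} 729 = \left(-3 + 5\right) + - 12 \left(-7\right)^{2} \cdot 729 = 2 + \left(-12\right) 49 \cdot 729 = 2 - 428652 = -428650$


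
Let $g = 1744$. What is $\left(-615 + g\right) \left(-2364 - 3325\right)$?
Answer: $-6422881$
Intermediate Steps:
$\left(-615 + g\right) \left(-2364 - 3325\right) = \left(-615 + 1744\right) \left(-2364 - 3325\right) = 1129 \left(-5689\right) = -6422881$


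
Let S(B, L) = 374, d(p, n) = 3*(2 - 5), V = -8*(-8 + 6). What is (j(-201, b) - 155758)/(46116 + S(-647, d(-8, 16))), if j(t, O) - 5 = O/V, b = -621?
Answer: -2492669/743840 ≈ -3.3511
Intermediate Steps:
V = 16 (V = -8*(-2) = 16)
d(p, n) = -9 (d(p, n) = 3*(-3) = -9)
j(t, O) = 5 + O/16
(j(-201, b) - 155758)/(46116 + S(-647, d(-8, 16))) = ((5 + (1/16)*(-621)) - 155758)/(46116 + 374) = ((5 - 621/16) - 155758)/46490 = (-541/16 - 155758)*(1/46490) = -2492669/16*1/46490 = -2492669/743840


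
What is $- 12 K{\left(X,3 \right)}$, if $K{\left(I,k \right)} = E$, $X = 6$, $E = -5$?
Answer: $60$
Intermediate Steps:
$K{\left(I,k \right)} = -5$
$- 12 K{\left(X,3 \right)} = \left(-12\right) \left(-5\right) = 60$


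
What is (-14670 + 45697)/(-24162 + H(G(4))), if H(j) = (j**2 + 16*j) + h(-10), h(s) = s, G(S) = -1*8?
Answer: -31027/24236 ≈ -1.2802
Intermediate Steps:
G(S) = -8
H(j) = -10 + j**2 + 16*j (H(j) = (j**2 + 16*j) - 10 = -10 + j**2 + 16*j)
(-14670 + 45697)/(-24162 + H(G(4))) = (-14670 + 45697)/(-24162 + (-10 + (-8)**2 + 16*(-8))) = 31027/(-24162 + (-10 + 64 - 128)) = 31027/(-24162 - 74) = 31027/(-24236) = 31027*(-1/24236) = -31027/24236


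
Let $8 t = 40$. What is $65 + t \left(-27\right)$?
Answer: $-70$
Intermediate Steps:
$t = 5$ ($t = \frac{1}{8} \cdot 40 = 5$)
$65 + t \left(-27\right) = 65 + 5 \left(-27\right) = 65 - 135 = -70$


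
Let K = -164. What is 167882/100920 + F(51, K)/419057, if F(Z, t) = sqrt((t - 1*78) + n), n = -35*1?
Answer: 83941/50460 + I*sqrt(277)/419057 ≈ 1.6635 + 3.9716e-5*I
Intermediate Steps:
n = -35
F(Z, t) = sqrt(-113 + t) (F(Z, t) = sqrt((t - 1*78) - 35) = sqrt((t - 78) - 35) = sqrt((-78 + t) - 35) = sqrt(-113 + t))
167882/100920 + F(51, K)/419057 = 167882/100920 + sqrt(-113 - 164)/419057 = 167882*(1/100920) + sqrt(-277)*(1/419057) = 83941/50460 + (I*sqrt(277))*(1/419057) = 83941/50460 + I*sqrt(277)/419057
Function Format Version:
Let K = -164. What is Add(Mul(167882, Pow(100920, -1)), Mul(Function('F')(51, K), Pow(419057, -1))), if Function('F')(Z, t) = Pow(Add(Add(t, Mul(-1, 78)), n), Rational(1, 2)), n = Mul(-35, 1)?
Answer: Add(Rational(83941, 50460), Mul(Rational(1, 419057), I, Pow(277, Rational(1, 2)))) ≈ Add(1.6635, Mul(3.9716e-5, I))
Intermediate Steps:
n = -35
Function('F')(Z, t) = Pow(Add(-113, t), Rational(1, 2)) (Function('F')(Z, t) = Pow(Add(Add(t, Mul(-1, 78)), -35), Rational(1, 2)) = Pow(Add(Add(t, -78), -35), Rational(1, 2)) = Pow(Add(Add(-78, t), -35), Rational(1, 2)) = Pow(Add(-113, t), Rational(1, 2)))
Add(Mul(167882, Pow(100920, -1)), Mul(Function('F')(51, K), Pow(419057, -1))) = Add(Mul(167882, Pow(100920, -1)), Mul(Pow(Add(-113, -164), Rational(1, 2)), Pow(419057, -1))) = Add(Mul(167882, Rational(1, 100920)), Mul(Pow(-277, Rational(1, 2)), Rational(1, 419057))) = Add(Rational(83941, 50460), Mul(Mul(I, Pow(277, Rational(1, 2))), Rational(1, 419057))) = Add(Rational(83941, 50460), Mul(Rational(1, 419057), I, Pow(277, Rational(1, 2))))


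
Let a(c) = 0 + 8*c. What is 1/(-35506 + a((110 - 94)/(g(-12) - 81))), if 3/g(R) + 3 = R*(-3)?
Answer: -445/15800874 ≈ -2.8163e-5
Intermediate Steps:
g(R) = 3/(-3 - 3*R) (g(R) = 3/(-3 + R*(-3)) = 3/(-3 - 3*R))
a(c) = 8*c
1/(-35506 + a((110 - 94)/(g(-12) - 81))) = 1/(-35506 + 8*((110 - 94)/(-1/(1 - 12) - 81))) = 1/(-35506 + 8*(16/(-1/(-11) - 81))) = 1/(-35506 + 8*(16/(-1*(-1/11) - 81))) = 1/(-35506 + 8*(16/(1/11 - 81))) = 1/(-35506 + 8*(16/(-890/11))) = 1/(-35506 + 8*(16*(-11/890))) = 1/(-35506 + 8*(-88/445)) = 1/(-35506 - 704/445) = 1/(-15800874/445) = -445/15800874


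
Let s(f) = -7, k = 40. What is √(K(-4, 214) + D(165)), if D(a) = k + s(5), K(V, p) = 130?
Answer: √163 ≈ 12.767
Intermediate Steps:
D(a) = 33 (D(a) = 40 - 7 = 33)
√(K(-4, 214) + D(165)) = √(130 + 33) = √163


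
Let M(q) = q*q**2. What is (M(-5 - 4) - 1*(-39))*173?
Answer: -119370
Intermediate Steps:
M(q) = q**3
(M(-5 - 4) - 1*(-39))*173 = ((-5 - 4)**3 - 1*(-39))*173 = ((-9)**3 + 39)*173 = (-729 + 39)*173 = -690*173 = -119370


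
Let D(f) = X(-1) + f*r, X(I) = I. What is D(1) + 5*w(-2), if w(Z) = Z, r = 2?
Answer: -9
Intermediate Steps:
D(f) = -1 + 2*f (D(f) = -1 + f*2 = -1 + 2*f)
D(1) + 5*w(-2) = (-1 + 2*1) + 5*(-2) = (-1 + 2) - 10 = 1 - 10 = -9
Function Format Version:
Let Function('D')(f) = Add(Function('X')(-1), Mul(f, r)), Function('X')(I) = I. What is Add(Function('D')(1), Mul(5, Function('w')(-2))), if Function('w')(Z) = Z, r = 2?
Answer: -9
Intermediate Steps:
Function('D')(f) = Add(-1, Mul(2, f)) (Function('D')(f) = Add(-1, Mul(f, 2)) = Add(-1, Mul(2, f)))
Add(Function('D')(1), Mul(5, Function('w')(-2))) = Add(Add(-1, Mul(2, 1)), Mul(5, -2)) = Add(Add(-1, 2), -10) = Add(1, -10) = -9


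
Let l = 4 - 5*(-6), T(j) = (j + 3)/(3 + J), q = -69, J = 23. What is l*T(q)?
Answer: -1122/13 ≈ -86.308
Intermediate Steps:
T(j) = 3/26 + j/26 (T(j) = (j + 3)/(3 + 23) = (3 + j)/26 = (3 + j)*(1/26) = 3/26 + j/26)
l = 34 (l = 4 + 30 = 34)
l*T(q) = 34*(3/26 + (1/26)*(-69)) = 34*(3/26 - 69/26) = 34*(-33/13) = -1122/13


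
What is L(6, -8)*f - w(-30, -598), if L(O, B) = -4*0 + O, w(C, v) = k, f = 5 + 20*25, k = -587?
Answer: 3617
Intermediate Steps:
f = 505 (f = 5 + 500 = 505)
w(C, v) = -587
L(O, B) = O (L(O, B) = 0 + O = O)
L(6, -8)*f - w(-30, -598) = 6*505 - 1*(-587) = 3030 + 587 = 3617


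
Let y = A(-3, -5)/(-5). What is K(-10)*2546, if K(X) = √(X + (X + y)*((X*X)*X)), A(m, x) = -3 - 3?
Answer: 2546*√8790 ≈ 2.3870e+5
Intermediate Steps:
A(m, x) = -6
y = 6/5 (y = -6/(-5) = -6*(-⅕) = 6/5 ≈ 1.2000)
K(X) = √(X + X³*(6/5 + X)) (K(X) = √(X + (X + 6/5)*((X*X)*X)) = √(X + (6/5 + X)*(X²*X)) = √(X + (6/5 + X)*X³) = √(X + X³*(6/5 + X)))
K(-10)*2546 = (√5*√(-10*(5 + 5*(-10)³ + 6*(-10)²))/5)*2546 = (√5*√(-10*(5 + 5*(-1000) + 6*100))/5)*2546 = (√5*√(-10*(5 - 5000 + 600))/5)*2546 = (√5*√(-10*(-4395))/5)*2546 = (√5*√43950/5)*2546 = (√5*(5*√1758)/5)*2546 = √8790*2546 = 2546*√8790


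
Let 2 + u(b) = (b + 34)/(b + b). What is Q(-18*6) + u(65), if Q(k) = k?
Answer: -14201/130 ≈ -109.24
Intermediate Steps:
u(b) = -2 + (34 + b)/(2*b) (u(b) = -2 + (b + 34)/(b + b) = -2 + (34 + b)/((2*b)) = -2 + (34 + b)*(1/(2*b)) = -2 + (34 + b)/(2*b))
Q(-18*6) + u(65) = -18*6 + (-3/2 + 17/65) = -108 + (-3/2 + 17*(1/65)) = -108 + (-3/2 + 17/65) = -108 - 161/130 = -14201/130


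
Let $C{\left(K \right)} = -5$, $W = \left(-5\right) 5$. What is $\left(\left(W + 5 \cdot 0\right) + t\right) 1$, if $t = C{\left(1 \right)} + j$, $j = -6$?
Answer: $-36$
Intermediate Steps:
$W = -25$
$t = -11$ ($t = -5 - 6 = -11$)
$\left(\left(W + 5 \cdot 0\right) + t\right) 1 = \left(\left(-25 + 5 \cdot 0\right) - 11\right) 1 = \left(\left(-25 + 0\right) - 11\right) 1 = \left(-25 - 11\right) 1 = \left(-36\right) 1 = -36$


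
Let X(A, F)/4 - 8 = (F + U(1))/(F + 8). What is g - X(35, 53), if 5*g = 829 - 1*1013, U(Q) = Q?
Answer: -22064/305 ≈ -72.341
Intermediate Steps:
g = -184/5 (g = (829 - 1*1013)/5 = (829 - 1013)/5 = (⅕)*(-184) = -184/5 ≈ -36.800)
X(A, F) = 32 + 4*(1 + F)/(8 + F) (X(A, F) = 32 + 4*((F + 1)/(F + 8)) = 32 + 4*((1 + F)/(8 + F)) = 32 + 4*(1 + F)/(8 + F))
g - X(35, 53) = -184/5 - 4*(65 + 9*53)/(8 + 53) = -184/5 - 4*(65 + 477)/61 = -184/5 - 4*542/61 = -184/5 - 1*2168/61 = -184/5 - 2168/61 = -22064/305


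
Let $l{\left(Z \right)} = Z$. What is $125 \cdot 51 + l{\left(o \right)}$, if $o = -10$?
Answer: $6365$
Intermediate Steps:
$125 \cdot 51 + l{\left(o \right)} = 125 \cdot 51 - 10 = 6375 - 10 = 6365$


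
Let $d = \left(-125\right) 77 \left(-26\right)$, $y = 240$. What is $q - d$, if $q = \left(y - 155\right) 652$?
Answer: $-194830$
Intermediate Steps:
$q = 55420$ ($q = \left(240 - 155\right) 652 = 85 \cdot 652 = 55420$)
$d = 250250$ ($d = \left(-9625\right) \left(-26\right) = 250250$)
$q - d = 55420 - 250250 = -194830$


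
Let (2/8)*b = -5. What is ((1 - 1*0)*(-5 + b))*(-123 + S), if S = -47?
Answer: 4250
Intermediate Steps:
b = -20 (b = 4*(-5) = -20)
((1 - 1*0)*(-5 + b))*(-123 + S) = ((1 - 1*0)*(-5 - 20))*(-123 - 47) = ((1 + 0)*(-25))*(-170) = (1*(-25))*(-170) = -25*(-170) = 4250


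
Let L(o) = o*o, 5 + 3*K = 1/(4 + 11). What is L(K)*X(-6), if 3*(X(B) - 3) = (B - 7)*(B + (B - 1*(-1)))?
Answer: 832352/6075 ≈ 137.01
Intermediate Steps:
X(B) = 3 + (1 + 2*B)*(-7 + B)/3 (X(B) = 3 + ((B - 7)*(B + (B - 1*(-1))))/3 = 3 + ((-7 + B)*(B + (B + 1)))/3 = 3 + ((-7 + B)*(B + (1 + B)))/3 = 3 + ((-7 + B)*(1 + 2*B))/3 = 3 + ((1 + 2*B)*(-7 + B))/3 = 3 + (1 + 2*B)*(-7 + B)/3)
K = -74/45 (K = -5/3 + 1/(3*(4 + 11)) = -5/3 + (1/3)/15 = -5/3 + (1/3)*(1/15) = -5/3 + 1/45 = -74/45 ≈ -1.6444)
L(o) = o**2
L(K)*X(-6) = (-74/45)**2*(2/3 - 13/3*(-6) + (2/3)*(-6)**2) = 5476*(2/3 + 26 + (2/3)*36)/2025 = 5476*(2/3 + 26 + 24)/2025 = (5476/2025)*(152/3) = 832352/6075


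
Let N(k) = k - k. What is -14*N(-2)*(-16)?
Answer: 0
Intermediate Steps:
N(k) = 0
-14*N(-2)*(-16) = -14*0*(-16) = 0*(-16) = 0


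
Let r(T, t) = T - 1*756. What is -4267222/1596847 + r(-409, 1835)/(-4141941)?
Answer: -17672721431147/6614046060027 ≈ -2.6720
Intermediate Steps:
r(T, t) = -756 + T (r(T, t) = T - 756 = -756 + T)
-4267222/1596847 + r(-409, 1835)/(-4141941) = -4267222/1596847 + (-756 - 409)/(-4141941) = -4267222*1/1596847 - 1165*(-1/4141941) = -4267222/1596847 + 1165/4141941 = -17672721431147/6614046060027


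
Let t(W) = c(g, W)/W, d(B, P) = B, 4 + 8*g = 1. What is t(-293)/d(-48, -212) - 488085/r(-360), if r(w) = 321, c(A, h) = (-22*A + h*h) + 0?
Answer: -9115823017/6019392 ≈ -1514.4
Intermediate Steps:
g = -3/8 (g = -½ + (⅛)*1 = -½ + ⅛ = -3/8 ≈ -0.37500)
c(A, h) = h² - 22*A (c(A, h) = (-22*A + h²) + 0 = (h² - 22*A) + 0 = h² - 22*A)
t(W) = (33/4 + W²)/W (t(W) = (W² - 22*(-3/8))/W = (W² + 33/4)/W = (33/4 + W²)/W)
t(-293)/d(-48, -212) - 488085/r(-360) = (-293 + (33/4)/(-293))/(-48) - 488085/321 = (-293 + (33/4)*(-1/293))*(-1/48) - 488085*1/321 = (-293 - 33/1172)*(-1/48) - 162695/107 = -343429/1172*(-1/48) - 162695/107 = 343429/56256 - 162695/107 = -9115823017/6019392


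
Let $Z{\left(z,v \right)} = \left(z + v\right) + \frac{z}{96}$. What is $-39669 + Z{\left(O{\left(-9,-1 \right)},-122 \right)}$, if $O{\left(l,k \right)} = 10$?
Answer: $- \frac{1909483}{48} \approx -39781.0$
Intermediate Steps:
$Z{\left(z,v \right)} = v + \frac{97 z}{96}$ ($Z{\left(z,v \right)} = \left(v + z\right) + z \frac{1}{96} = \left(v + z\right) + \frac{z}{96} = v + \frac{97 z}{96}$)
$-39669 + Z{\left(O{\left(-9,-1 \right)},-122 \right)} = -39669 + \left(-122 + \frac{97}{96} \cdot 10\right) = -39669 + \left(-122 + \frac{485}{48}\right) = -39669 - \frac{5371}{48} = - \frac{1909483}{48}$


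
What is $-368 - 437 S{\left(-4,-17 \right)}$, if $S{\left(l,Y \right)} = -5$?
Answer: $1817$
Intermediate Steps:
$-368 - 437 S{\left(-4,-17 \right)} = -368 - -2185 = -368 + 2185 = 1817$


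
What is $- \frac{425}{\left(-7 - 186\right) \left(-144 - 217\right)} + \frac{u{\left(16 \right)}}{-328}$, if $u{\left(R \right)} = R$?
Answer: $- \frac{156771}{2856593} \approx -0.05488$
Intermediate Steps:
$- \frac{425}{\left(-7 - 186\right) \left(-144 - 217\right)} + \frac{u{\left(16 \right)}}{-328} = - \frac{425}{\left(-7 - 186\right) \left(-144 - 217\right)} + \frac{16}{-328} = - \frac{425}{\left(-193\right) \left(-361\right)} + 16 \left(- \frac{1}{328}\right) = - \frac{425}{69673} - \frac{2}{41} = - \frac{156771}{2856593}$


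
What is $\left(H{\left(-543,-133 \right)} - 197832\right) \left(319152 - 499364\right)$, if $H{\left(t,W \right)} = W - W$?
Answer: $35651700384$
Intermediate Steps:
$H{\left(t,W \right)} = 0$
$\left(H{\left(-543,-133 \right)} - 197832\right) \left(319152 - 499364\right) = \left(0 - 197832\right) \left(319152 - 499364\right) = \left(-197832\right) \left(-180212\right) = 35651700384$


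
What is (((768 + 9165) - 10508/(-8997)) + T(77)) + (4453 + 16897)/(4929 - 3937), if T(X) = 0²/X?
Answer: 44427386639/4462512 ≈ 9955.7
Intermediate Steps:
T(X) = 0 (T(X) = 0/X = 0)
(((768 + 9165) - 10508/(-8997)) + T(77)) + (4453 + 16897)/(4929 - 3937) = (((768 + 9165) - 10508/(-8997)) + 0) + (4453 + 16897)/(4929 - 3937) = ((9933 - 10508*(-1/8997)) + 0) + 21350/992 = ((9933 + 10508/8997) + 0) + 21350*(1/992) = (89377709/8997 + 0) + 10675/496 = 89377709/8997 + 10675/496 = 44427386639/4462512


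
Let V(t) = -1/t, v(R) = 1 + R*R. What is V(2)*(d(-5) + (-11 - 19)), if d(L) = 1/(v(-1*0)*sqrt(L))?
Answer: 15 + I*sqrt(5)/10 ≈ 15.0 + 0.22361*I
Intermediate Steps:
v(R) = 1 + R**2
d(L) = 1/sqrt(L) (d(L) = 1/((1 + (-1*0)**2)*sqrt(L)) = 1/((1 + 0**2)*sqrt(L)) = 1/((1 + 0)*sqrt(L)) = 1/(1*sqrt(L)) = 1/(sqrt(L)) = 1/sqrt(L))
V(2)*(d(-5) + (-11 - 19)) = (-1/2)*(1/sqrt(-5) + (-11 - 19)) = (-1*1/2)*(-I*sqrt(5)/5 - 30) = -(-30 - I*sqrt(5)/5)/2 = 15 + I*sqrt(5)/10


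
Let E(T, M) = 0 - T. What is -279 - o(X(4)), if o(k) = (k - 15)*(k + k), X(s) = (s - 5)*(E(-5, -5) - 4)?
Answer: -311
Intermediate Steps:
E(T, M) = -T
X(s) = -5 + s (X(s) = (s - 5)*(-1*(-5) - 4) = (-5 + s)*(5 - 4) = (-5 + s)*1 = -5 + s)
o(k) = 2*k*(-15 + k) (o(k) = (-15 + k)*(2*k) = 2*k*(-15 + k))
-279 - o(X(4)) = -279 - 2*(-5 + 4)*(-15 + (-5 + 4)) = -279 - 2*(-1)*(-15 - 1) = -279 - 2*(-1)*(-16) = -279 - 1*32 = -279 - 32 = -311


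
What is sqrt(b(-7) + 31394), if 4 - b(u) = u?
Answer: sqrt(31405) ≈ 177.21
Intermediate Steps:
b(u) = 4 - u
sqrt(b(-7) + 31394) = sqrt((4 - 1*(-7)) + 31394) = sqrt((4 + 7) + 31394) = sqrt(11 + 31394) = sqrt(31405)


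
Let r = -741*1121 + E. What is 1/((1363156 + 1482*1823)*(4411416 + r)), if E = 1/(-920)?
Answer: 460/6695393523194179 ≈ 6.8704e-14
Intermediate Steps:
E = -1/920 ≈ -0.0010870
r = -764208121/920 (r = -741*1121 - 1/920 = -830661 - 1/920 = -764208121/920 ≈ -8.3066e+5)
1/((1363156 + 1482*1823)*(4411416 + r)) = 1/((1363156 + 1482*1823)*(4411416 - 764208121/920)) = 1/((1363156 + 2701686)*(3294294599/920)) = 1/(4064842*(3294294599/920)) = 1/(6695393523194179/460) = 460/6695393523194179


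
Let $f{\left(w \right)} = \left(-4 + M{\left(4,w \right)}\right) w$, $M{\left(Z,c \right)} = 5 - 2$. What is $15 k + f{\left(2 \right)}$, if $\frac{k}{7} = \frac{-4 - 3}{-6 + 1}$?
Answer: $145$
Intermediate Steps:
$k = \frac{49}{5}$ ($k = 7 \frac{-4 - 3}{-6 + 1} = 7 \left(- \frac{7}{-5}\right) = 7 \left(\left(-7\right) \left(- \frac{1}{5}\right)\right) = 7 \cdot \frac{7}{5} = \frac{49}{5} \approx 9.8$)
$M{\left(Z,c \right)} = 3$
$f{\left(w \right)} = - w$ ($f{\left(w \right)} = \left(-4 + 3\right) w = - w$)
$15 k + f{\left(2 \right)} = 15 \cdot \frac{49}{5} - 2 = 147 - 2 = 145$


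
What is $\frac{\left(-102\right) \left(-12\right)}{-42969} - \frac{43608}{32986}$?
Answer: $- \frac{319027836}{236229239} \approx -1.3505$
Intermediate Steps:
$\frac{\left(-102\right) \left(-12\right)}{-42969} - \frac{43608}{32986} = 1224 \left(- \frac{1}{42969}\right) - \frac{21804}{16493} = - \frac{408}{14323} - \frac{21804}{16493} = - \frac{319027836}{236229239}$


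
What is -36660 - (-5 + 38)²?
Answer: -37749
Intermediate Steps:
-36660 - (-5 + 38)² = -36660 - 1*33² = -36660 - 1*1089 = -36660 - 1089 = -37749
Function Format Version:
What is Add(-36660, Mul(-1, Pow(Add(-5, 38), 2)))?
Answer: -37749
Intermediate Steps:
Add(-36660, Mul(-1, Pow(Add(-5, 38), 2))) = Add(-36660, Mul(-1, Pow(33, 2))) = Add(-36660, Mul(-1, 1089)) = Add(-36660, -1089) = -37749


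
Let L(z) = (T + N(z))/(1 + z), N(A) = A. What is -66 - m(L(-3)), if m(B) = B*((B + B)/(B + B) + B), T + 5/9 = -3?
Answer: -25927/324 ≈ -80.022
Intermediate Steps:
T = -32/9 (T = -5/9 - 3 = -32/9 ≈ -3.5556)
L(z) = (-32/9 + z)/(1 + z)
m(B) = B*(1 + B) (m(B) = B*((2*B)/((2*B)) + B) = B*((2*B)*(1/(2*B)) + B) = B*(1 + B))
-66 - m(L(-3)) = -66 - (-32/9 - 3)/(1 - 3)*(1 + (-32/9 - 3)/(1 - 3)) = -66 - -59/9/(-2)*(1 - 59/9/(-2)) = -66 - (-½*(-59/9))*(1 - ½*(-59/9)) = -66 - 59*(1 + 59/18)/18 = -66 - 59*77/(18*18) = -66 - 1*4543/324 = -66 - 4543/324 = -25927/324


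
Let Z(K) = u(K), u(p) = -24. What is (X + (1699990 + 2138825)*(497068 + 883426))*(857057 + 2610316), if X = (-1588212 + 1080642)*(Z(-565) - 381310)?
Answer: 19046331112466655270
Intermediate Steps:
Z(K) = -24
X = 193553698380 (X = (-1588212 + 1080642)*(-24 - 381310) = -507570*(-381334) = 193553698380)
(X + (1699990 + 2138825)*(497068 + 883426))*(857057 + 2610316) = (193553698380 + (1699990 + 2138825)*(497068 + 883426))*(857057 + 2610316) = (193553698380 + 3838815*1380494)*3467373 = (193553698380 + 5299461074610)*3467373 = 5493014772990*3467373 = 19046331112466655270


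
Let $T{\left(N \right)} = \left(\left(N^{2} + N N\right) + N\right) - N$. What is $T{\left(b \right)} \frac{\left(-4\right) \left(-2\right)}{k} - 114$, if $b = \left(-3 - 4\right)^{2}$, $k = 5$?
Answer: $\frac{37846}{5} \approx 7569.2$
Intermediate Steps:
$b = 49$ ($b = \left(-7\right)^{2} = 49$)
$T{\left(N \right)} = 2 N^{2}$ ($T{\left(N \right)} = \left(\left(N^{2} + N^{2}\right) + N\right) - N = \left(2 N^{2} + N\right) - N = \left(N + 2 N^{2}\right) - N = 2 N^{2}$)
$T{\left(b \right)} \frac{\left(-4\right) \left(-2\right)}{k} - 114 = 2 \cdot 49^{2} \frac{\left(-4\right) \left(-2\right)}{5} - 114 = 2 \cdot 2401 \cdot 8 \cdot \frac{1}{5} - 114 = 4802 \cdot \frac{8}{5} - 114 = \frac{38416}{5} - 114 = \frac{37846}{5}$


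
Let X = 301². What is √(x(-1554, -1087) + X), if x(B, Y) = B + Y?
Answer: 2*√21990 ≈ 296.58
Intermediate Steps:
X = 90601
√(x(-1554, -1087) + X) = √((-1554 - 1087) + 90601) = √(-2641 + 90601) = √87960 = 2*√21990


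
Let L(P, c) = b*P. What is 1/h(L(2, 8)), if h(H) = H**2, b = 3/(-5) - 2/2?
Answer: 25/256 ≈ 0.097656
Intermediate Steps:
b = -8/5 (b = 3*(-1/5) - 2*1/2 = -3/5 - 1 = -8/5 ≈ -1.6000)
L(P, c) = -8*P/5
1/h(L(2, 8)) = 1/((-8/5*2)**2) = 1/((-16/5)**2) = 1/(256/25) = 25/256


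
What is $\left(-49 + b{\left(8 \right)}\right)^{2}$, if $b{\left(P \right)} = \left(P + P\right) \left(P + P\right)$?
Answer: $42849$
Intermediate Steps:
$b{\left(P \right)} = 4 P^{2}$ ($b{\left(P \right)} = 2 P 2 P = 4 P^{2}$)
$\left(-49 + b{\left(8 \right)}\right)^{2} = \left(-49 + 4 \cdot 8^{2}\right)^{2} = \left(-49 + 4 \cdot 64\right)^{2} = \left(-49 + 256\right)^{2} = 207^{2} = 42849$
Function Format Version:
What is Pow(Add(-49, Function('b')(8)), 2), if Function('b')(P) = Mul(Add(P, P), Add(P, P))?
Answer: 42849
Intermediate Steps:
Function('b')(P) = Mul(4, Pow(P, 2)) (Function('b')(P) = Mul(Mul(2, P), Mul(2, P)) = Mul(4, Pow(P, 2)))
Pow(Add(-49, Function('b')(8)), 2) = Pow(Add(-49, Mul(4, Pow(8, 2))), 2) = Pow(Add(-49, Mul(4, 64)), 2) = Pow(Add(-49, 256), 2) = Pow(207, 2) = 42849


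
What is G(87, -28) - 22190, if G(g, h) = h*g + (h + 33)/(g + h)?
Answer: -1452929/59 ≈ -24626.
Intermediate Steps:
G(g, h) = g*h + (33 + h)/(g + h)
G(87, -28) - 22190 = (33 - 28 + 87*(-28)**2 - 28*87**2)/(87 - 28) - 22190 = (33 - 28 + 87*784 - 28*7569)/59 - 22190 = (33 - 28 + 68208 - 211932)/59 - 22190 = (1/59)*(-143719) - 22190 = -143719/59 - 22190 = -1452929/59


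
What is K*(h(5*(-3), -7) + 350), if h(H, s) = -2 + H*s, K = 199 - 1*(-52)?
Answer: 113703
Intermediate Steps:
K = 251 (K = 199 + 52 = 251)
K*(h(5*(-3), -7) + 350) = 251*((-2 + (5*(-3))*(-7)) + 350) = 251*((-2 - 15*(-7)) + 350) = 251*((-2 + 105) + 350) = 251*(103 + 350) = 251*453 = 113703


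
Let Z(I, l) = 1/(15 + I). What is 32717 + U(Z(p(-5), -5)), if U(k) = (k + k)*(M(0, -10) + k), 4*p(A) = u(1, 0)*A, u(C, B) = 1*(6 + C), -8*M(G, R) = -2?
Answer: 20448207/625 ≈ 32717.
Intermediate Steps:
M(G, R) = ¼ (M(G, R) = -⅛*(-2) = ¼)
u(C, B) = 6 + C
p(A) = 7*A/4 (p(A) = ((6 + 1)*A)/4 = (7*A)/4 = 7*A/4)
U(k) = 2*k*(¼ + k) (U(k) = (k + k)*(¼ + k) = (2*k)*(¼ + k) = 2*k*(¼ + k))
32717 + U(Z(p(-5), -5)) = 32717 + (1 + 4/(15 + (7/4)*(-5)))/(2*(15 + (7/4)*(-5))) = 32717 + (1 + 4/(15 - 35/4))/(2*(15 - 35/4)) = 32717 + (1 + 4/(25/4))/(2*(25/4)) = 32717 + (½)*(4/25)*(1 + 4*(4/25)) = 32717 + (½)*(4/25)*(1 + 16/25) = 32717 + (½)*(4/25)*(41/25) = 32717 + 82/625 = 20448207/625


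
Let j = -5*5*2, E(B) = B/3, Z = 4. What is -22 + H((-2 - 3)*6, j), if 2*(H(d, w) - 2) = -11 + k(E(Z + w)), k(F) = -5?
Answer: -28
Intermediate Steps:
E(B) = B/3 (E(B) = B*(⅓) = B/3)
j = -50 (j = -25*2 = -50)
H(d, w) = -6 (H(d, w) = 2 + (-11 - 5)/2 = 2 + (½)*(-16) = 2 - 8 = -6)
-22 + H((-2 - 3)*6, j) = -22 - 6 = -28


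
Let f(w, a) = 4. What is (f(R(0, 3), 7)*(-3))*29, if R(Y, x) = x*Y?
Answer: -348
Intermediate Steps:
R(Y, x) = Y*x
(f(R(0, 3), 7)*(-3))*29 = (4*(-3))*29 = -12*29 = -348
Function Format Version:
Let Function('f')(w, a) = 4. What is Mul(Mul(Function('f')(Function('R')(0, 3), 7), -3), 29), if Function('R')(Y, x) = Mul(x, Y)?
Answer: -348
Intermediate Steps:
Function('R')(Y, x) = Mul(Y, x)
Mul(Mul(Function('f')(Function('R')(0, 3), 7), -3), 29) = Mul(Mul(4, -3), 29) = Mul(-12, 29) = -348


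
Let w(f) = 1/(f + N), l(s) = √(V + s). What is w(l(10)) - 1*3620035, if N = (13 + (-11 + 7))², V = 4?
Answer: -23700369064/6547 - √14/6547 ≈ -3.6200e+6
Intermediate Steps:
l(s) = √(4 + s)
N = 81 (N = (13 - 4)² = 9² = 81)
w(f) = 1/(81 + f) (w(f) = 1/(f + 81) = 1/(81 + f))
w(l(10)) - 1*3620035 = 1/(81 + √(4 + 10)) - 1*3620035 = 1/(81 + √14) - 3620035 = -3620035 + 1/(81 + √14)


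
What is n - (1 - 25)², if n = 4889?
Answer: 4313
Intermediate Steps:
n - (1 - 25)² = 4889 - (1 - 25)² = 4889 - 1*(-24)² = 4889 - 1*576 = 4889 - 576 = 4313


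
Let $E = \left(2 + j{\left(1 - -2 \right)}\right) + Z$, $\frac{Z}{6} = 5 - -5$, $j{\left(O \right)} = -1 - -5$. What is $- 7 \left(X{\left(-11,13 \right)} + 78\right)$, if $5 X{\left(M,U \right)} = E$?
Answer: $- \frac{3192}{5} \approx -638.4$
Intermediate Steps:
$j{\left(O \right)} = 4$ ($j{\left(O \right)} = -1 + 5 = 4$)
$Z = 60$ ($Z = 6 \left(5 - -5\right) = 6 \left(5 + 5\right) = 6 \cdot 10 = 60$)
$E = 66$ ($E = \left(2 + 4\right) + 60 = 6 + 60 = 66$)
$X{\left(M,U \right)} = \frac{66}{5}$ ($X{\left(M,U \right)} = \frac{1}{5} \cdot 66 = \frac{66}{5}$)
$- 7 \left(X{\left(-11,13 \right)} + 78\right) = - 7 \left(\frac{66}{5} + 78\right) = \left(-7\right) \frac{456}{5} = - \frac{3192}{5}$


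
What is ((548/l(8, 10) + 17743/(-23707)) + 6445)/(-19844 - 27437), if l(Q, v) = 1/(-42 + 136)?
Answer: -105689912/86222359 ≈ -1.2258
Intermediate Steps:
l(Q, v) = 1/94
((548/l(8, 10) + 17743/(-23707)) + 6445)/(-19844 - 27437) = ((548/(1/94) + 17743/(-23707)) + 6445)/(-19844 - 27437) = ((548*94 + 17743*(-1/23707)) + 6445)/(-47281) = ((51512 - 17743/23707) + 6445)*(-1/47281) = (1221177241/23707 + 6445)*(-1/47281) = (1373968856/23707)*(-1/47281) = -105689912/86222359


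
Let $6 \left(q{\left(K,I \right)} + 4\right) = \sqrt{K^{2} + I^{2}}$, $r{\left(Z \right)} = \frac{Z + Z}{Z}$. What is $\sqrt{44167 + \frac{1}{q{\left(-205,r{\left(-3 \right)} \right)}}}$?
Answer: $\frac{\sqrt{-1060002 + 44167 \sqrt{42029}}}{\sqrt{-24 + \sqrt{42029}}} \approx 210.16$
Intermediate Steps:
$r{\left(Z \right)} = 2$ ($r{\left(Z \right)} = \frac{2 Z}{Z} = 2$)
$q{\left(K,I \right)} = -4 + \frac{\sqrt{I^{2} + K^{2}}}{6}$ ($q{\left(K,I \right)} = -4 + \frac{\sqrt{K^{2} + I^{2}}}{6} = -4 + \frac{\sqrt{I^{2} + K^{2}}}{6}$)
$\sqrt{44167 + \frac{1}{q{\left(-205,r{\left(-3 \right)} \right)}}} = \sqrt{44167 + \frac{1}{-4 + \frac{\sqrt{2^{2} + \left(-205\right)^{2}}}{6}}} = \sqrt{44167 + \frac{1}{-4 + \frac{\sqrt{4 + 42025}}{6}}} = \sqrt{44167 + \frac{1}{-4 + \frac{\sqrt{42029}}{6}}}$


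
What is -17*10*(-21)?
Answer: 3570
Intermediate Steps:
-17*10*(-21) = -170*(-21) = 3570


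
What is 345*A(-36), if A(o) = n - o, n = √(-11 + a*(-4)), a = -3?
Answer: 12765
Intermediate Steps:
n = 1 (n = √(-11 - 3*(-4)) = √(-11 + 12) = √1 = 1)
A(o) = 1 - o
345*A(-36) = 345*(1 - 1*(-36)) = 345*(1 + 36) = 345*37 = 12765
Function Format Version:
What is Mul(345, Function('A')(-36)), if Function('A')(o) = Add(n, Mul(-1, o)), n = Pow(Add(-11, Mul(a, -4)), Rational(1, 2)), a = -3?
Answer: 12765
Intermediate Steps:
n = 1 (n = Pow(Add(-11, Mul(-3, -4)), Rational(1, 2)) = Pow(Add(-11, 12), Rational(1, 2)) = Pow(1, Rational(1, 2)) = 1)
Function('A')(o) = Add(1, Mul(-1, o))
Mul(345, Function('A')(-36)) = Mul(345, Add(1, Mul(-1, -36))) = Mul(345, Add(1, 36)) = Mul(345, 37) = 12765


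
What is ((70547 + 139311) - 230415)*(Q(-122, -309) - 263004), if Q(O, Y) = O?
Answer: 5409081182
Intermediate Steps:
((70547 + 139311) - 230415)*(Q(-122, -309) - 263004) = ((70547 + 139311) - 230415)*(-122 - 263004) = (209858 - 230415)*(-263126) = -20557*(-263126) = 5409081182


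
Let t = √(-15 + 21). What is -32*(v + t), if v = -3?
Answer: 96 - 32*√6 ≈ 17.616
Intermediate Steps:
t = √6 ≈ 2.4495
-32*(v + t) = -32*(-3 + √6) = 96 - 32*√6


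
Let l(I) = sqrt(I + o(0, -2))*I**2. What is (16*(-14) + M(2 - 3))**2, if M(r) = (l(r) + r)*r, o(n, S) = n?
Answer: (223 + I)**2 ≈ 49728.0 + 446.0*I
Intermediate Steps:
l(I) = I**(5/2) (l(I) = sqrt(I + 0)*I**2 = sqrt(I)*I**2 = I**(5/2))
M(r) = r*(r + r**(5/2)) (M(r) = (r**(5/2) + r)*r = (r + r**(5/2))*r = r*(r + r**(5/2)))
(16*(-14) + M(2 - 3))**2 = (16*(-14) + (2 - 3)*((2 - 3) + (2 - 3)**(5/2)))**2 = (-224 - (-1 + (-1)**(5/2)))**2 = (-224 - (-1 + I))**2 = (-224 + (1 - I))**2 = (-223 - I)**2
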